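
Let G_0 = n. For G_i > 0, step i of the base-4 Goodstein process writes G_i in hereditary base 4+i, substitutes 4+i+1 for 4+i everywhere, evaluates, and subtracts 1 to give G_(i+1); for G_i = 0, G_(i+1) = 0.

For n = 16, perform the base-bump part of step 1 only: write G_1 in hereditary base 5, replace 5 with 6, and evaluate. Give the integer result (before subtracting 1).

28

(0) 16|_4 = 4^2 ↦ 5^2|_5 = 25 ⇒ 24
(1) 24|_5 = 4·5 + 4 ↦ 4·6 + 4|_6 = 28 ⇒ 27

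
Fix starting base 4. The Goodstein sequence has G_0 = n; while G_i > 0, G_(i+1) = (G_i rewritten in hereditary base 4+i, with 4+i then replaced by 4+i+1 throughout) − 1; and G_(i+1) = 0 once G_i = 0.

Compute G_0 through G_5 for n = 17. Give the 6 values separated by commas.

17, 25, 35, 39, 43, 47

(0) 17|_4 = 4^2 + 1 ↦ 5^2 + 1|_5 = 26 ⇒ 25
(1) 25|_5 = 5^2 ↦ 6^2|_6 = 36 ⇒ 35
(2) 35|_6 = 5·6 + 5 ↦ 5·7 + 5|_7 = 40 ⇒ 39
(3) 39|_7 = 5·7 + 4 ↦ 5·8 + 4|_8 = 44 ⇒ 43
(4) 43|_8 = 5·8 + 3 ↦ 5·9 + 3|_9 = 48 ⇒ 47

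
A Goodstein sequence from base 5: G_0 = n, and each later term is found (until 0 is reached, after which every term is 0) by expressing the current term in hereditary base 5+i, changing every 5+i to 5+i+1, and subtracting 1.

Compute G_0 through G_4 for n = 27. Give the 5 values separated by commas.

27, 37, 49, 63, 69

i=0: 27 = 5^2 + 2 (b=5); 5→6: 6^2 + 2 = 38; 38−1 = 37
i=1: 37 = 6^2 + 1 (b=6); 6→7: 7^2 + 1 = 50; 50−1 = 49
i=2: 49 = 7^2 (b=7); 7→8: 8^2 = 64; 64−1 = 63
i=3: 63 = 7·8 + 7 (b=8); 8→9: 7·9 + 7 = 70; 70−1 = 69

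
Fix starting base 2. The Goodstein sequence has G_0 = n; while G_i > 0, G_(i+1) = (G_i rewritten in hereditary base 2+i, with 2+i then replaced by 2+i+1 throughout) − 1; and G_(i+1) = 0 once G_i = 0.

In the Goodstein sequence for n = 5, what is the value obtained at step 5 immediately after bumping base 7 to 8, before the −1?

1752

5 —HB2→ 2^2 + 1 —bump→ 3^3 + 1 = 28 —(−1)→ 27
27 —HB3→ 3^3 —bump→ 4^4 = 256 —(−1)→ 255
255 —HB4→ 3·4^3 + 3·4^2 + 3·4 + 3 —bump→ 3·5^3 + 3·5^2 + 3·5 + 3 = 468 —(−1)→ 467
467 —HB5→ 3·5^3 + 3·5^2 + 3·5 + 2 —bump→ 3·6^3 + 3·6^2 + 3·6 + 2 = 776 —(−1)→ 775
775 —HB6→ 3·6^3 + 3·6^2 + 3·6 + 1 —bump→ 3·7^3 + 3·7^2 + 3·7 + 1 = 1198 —(−1)→ 1197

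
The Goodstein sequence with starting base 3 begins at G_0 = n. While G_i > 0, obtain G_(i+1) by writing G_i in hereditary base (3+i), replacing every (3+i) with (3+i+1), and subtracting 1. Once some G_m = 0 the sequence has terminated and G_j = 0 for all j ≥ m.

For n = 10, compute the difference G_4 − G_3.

step 0: 10 = 3^2 + 1; sub 4 for 3: 4^2 + 1; = 17; G_1 = 17−1 = 16
step 1: 16 = 4^2; sub 5 for 4: 5^2; = 25; G_2 = 25−1 = 24
step 2: 24 = 4·5 + 4; sub 6 for 5: 4·6 + 4; = 28; G_3 = 28−1 = 27
step 3: 27 = 4·6 + 3; sub 7 for 6: 4·7 + 3; = 31; G_4 = 31−1 = 30

3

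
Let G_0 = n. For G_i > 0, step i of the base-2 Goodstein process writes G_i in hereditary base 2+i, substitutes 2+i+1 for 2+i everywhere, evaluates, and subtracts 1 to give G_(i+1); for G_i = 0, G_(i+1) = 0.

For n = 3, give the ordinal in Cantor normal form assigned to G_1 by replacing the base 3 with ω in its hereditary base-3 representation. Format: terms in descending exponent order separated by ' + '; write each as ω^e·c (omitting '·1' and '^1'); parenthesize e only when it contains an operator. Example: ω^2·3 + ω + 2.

i=0: 3 = 2 + 1 (b=2); 2→3: 3 + 1 = 4; 4−1 = 3
i=1: 3 = 3 (b=3); 3→4: 4 = 4; 4−1 = 3

ω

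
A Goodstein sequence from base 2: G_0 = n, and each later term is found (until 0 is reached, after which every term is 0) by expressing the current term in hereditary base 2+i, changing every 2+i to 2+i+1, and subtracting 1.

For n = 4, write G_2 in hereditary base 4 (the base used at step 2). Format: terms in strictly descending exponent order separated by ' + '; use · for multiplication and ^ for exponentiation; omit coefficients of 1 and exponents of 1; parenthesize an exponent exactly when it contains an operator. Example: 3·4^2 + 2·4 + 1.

2·4^2 + 2·4 + 1

G_0 = 4. HB_2(4) = 2^2. Bump = 27. G_1 = 26.
G_1 = 26. HB_3(26) = 2·3^2 + 2·3 + 2. Bump = 42. G_2 = 41.
G_2 = 41. HB_4(41) = 2·4^2 + 2·4 + 1. Bump = 61. G_3 = 60.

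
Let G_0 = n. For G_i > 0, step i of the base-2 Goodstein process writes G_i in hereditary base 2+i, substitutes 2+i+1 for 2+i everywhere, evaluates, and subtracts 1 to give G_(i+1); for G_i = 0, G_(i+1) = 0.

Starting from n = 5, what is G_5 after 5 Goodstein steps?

1197

G_0 = 5. HB_2(5) = 2^2 + 1. Bump = 28. G_1 = 27.
G_1 = 27. HB_3(27) = 3^3. Bump = 256. G_2 = 255.
G_2 = 255. HB_4(255) = 3·4^3 + 3·4^2 + 3·4 + 3. Bump = 468. G_3 = 467.
G_3 = 467. HB_5(467) = 3·5^3 + 3·5^2 + 3·5 + 2. Bump = 776. G_4 = 775.
G_4 = 775. HB_6(775) = 3·6^3 + 3·6^2 + 3·6 + 1. Bump = 1198. G_5 = 1197.
G_5 = 1197. HB_7(1197) = 3·7^3 + 3·7^2 + 3·7. Bump = 1752. G_6 = 1751.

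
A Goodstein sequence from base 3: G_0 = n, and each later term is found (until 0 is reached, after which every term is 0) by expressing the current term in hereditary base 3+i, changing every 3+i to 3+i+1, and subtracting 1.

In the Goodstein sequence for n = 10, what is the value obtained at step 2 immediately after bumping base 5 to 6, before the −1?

28

[0] 10 ≡ 3^2 + 1 (base 3). Lift 4: 17. −1: 16.
[1] 16 ≡ 4^2 (base 4). Lift 5: 25. −1: 24.
[2] 24 ≡ 4·5 + 4 (base 5). Lift 6: 28. −1: 27.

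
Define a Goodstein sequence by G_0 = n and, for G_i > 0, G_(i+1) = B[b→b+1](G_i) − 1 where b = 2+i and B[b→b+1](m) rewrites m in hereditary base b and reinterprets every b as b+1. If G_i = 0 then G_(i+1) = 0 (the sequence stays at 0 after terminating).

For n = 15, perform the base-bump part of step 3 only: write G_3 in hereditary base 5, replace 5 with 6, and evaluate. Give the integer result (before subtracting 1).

326594

15 —HB2→ 2^(2 + 1) + 2^2 + 2 + 1 —bump→ 3^(3 + 1) + 3^3 + 3 + 1 = 112 —(−1)→ 111
111 —HB3→ 3^(3 + 1) + 3^3 + 3 —bump→ 4^(4 + 1) + 4^4 + 4 = 1284 —(−1)→ 1283
1283 —HB4→ 4^(4 + 1) + 4^4 + 3 —bump→ 5^(5 + 1) + 5^5 + 3 = 18753 —(−1)→ 18752
18752 —HB5→ 5^(5 + 1) + 5^5 + 2 —bump→ 6^(6 + 1) + 6^6 + 2 = 326594 —(−1)→ 326593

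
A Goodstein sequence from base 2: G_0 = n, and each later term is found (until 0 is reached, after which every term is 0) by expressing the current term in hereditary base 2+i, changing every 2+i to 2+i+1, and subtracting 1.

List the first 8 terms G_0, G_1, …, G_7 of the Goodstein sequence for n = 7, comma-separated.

7, 30, 259, 3127, 46657, 823543, 16777215, 37665879

7 —HB2→ 2^2 + 2 + 1 —bump→ 3^3 + 3 + 1 = 31 —(−1)→ 30
30 —HB3→ 3^3 + 3 —bump→ 4^4 + 4 = 260 —(−1)→ 259
259 —HB4→ 4^4 + 3 —bump→ 5^5 + 3 = 3128 —(−1)→ 3127
3127 —HB5→ 5^5 + 2 —bump→ 6^6 + 2 = 46658 —(−1)→ 46657
46657 —HB6→ 6^6 + 1 —bump→ 7^7 + 1 = 823544 —(−1)→ 823543
823543 —HB7→ 7^7 —bump→ 8^8 = 16777216 —(−1)→ 16777215
16777215 —HB8→ 7·8^7 + 7·8^6 + 7·8^5 + 7·8^4 + 7·8^3 + 7·8^2 + 7·8 + 7 —bump→ 7·9^7 + 7·9^6 + 7·9^5 + 7·9^4 + 7·9^3 + 7·9^2 + 7·9 + 7 = 37665880 —(−1)→ 37665879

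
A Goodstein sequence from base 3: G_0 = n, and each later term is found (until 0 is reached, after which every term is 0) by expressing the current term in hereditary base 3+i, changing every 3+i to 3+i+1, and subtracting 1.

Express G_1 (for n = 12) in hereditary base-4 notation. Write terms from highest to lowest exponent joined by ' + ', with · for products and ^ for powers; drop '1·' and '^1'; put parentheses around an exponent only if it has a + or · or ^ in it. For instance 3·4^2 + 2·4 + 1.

(0) 12|_3 = 3^2 + 3 ↦ 4^2 + 4|_4 = 20 ⇒ 19
(1) 19|_4 = 4^2 + 3 ↦ 5^2 + 3|_5 = 28 ⇒ 27

4^2 + 3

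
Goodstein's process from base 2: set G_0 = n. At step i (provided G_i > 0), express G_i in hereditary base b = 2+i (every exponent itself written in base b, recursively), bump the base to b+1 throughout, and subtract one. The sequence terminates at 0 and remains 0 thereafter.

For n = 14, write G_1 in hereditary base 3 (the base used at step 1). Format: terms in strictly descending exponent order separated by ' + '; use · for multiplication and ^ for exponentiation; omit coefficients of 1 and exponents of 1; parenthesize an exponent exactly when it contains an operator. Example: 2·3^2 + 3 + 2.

3^(3 + 1) + 3^3 + 2

(0) 14|_2 = 2^(2 + 1) + 2^2 + 2 ↦ 3^(3 + 1) + 3^3 + 3|_3 = 111 ⇒ 110
(1) 110|_3 = 3^(3 + 1) + 3^3 + 2 ↦ 4^(4 + 1) + 4^4 + 2|_4 = 1282 ⇒ 1281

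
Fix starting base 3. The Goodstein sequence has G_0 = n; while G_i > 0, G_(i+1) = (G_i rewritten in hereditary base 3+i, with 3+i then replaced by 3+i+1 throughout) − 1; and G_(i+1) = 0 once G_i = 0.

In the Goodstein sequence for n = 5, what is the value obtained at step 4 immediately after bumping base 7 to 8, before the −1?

4

step 0: 5 = 3 + 2; sub 4 for 3: 4 + 2; = 6; G_1 = 6−1 = 5
step 1: 5 = 4 + 1; sub 5 for 4: 5 + 1; = 6; G_2 = 6−1 = 5
step 2: 5 = 5; sub 6 for 5: 6; = 6; G_3 = 6−1 = 5
step 3: 5 = 5; sub 7 for 6: 5; = 5; G_4 = 5−1 = 4
step 4: 4 = 4; sub 8 for 7: 4; = 4; G_5 = 4−1 = 3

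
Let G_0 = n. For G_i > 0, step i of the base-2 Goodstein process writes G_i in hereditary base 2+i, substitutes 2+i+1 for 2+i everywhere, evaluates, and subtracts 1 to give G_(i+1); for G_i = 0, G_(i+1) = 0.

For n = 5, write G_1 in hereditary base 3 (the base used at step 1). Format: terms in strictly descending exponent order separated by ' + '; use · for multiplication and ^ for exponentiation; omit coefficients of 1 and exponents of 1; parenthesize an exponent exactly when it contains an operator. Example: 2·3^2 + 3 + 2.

step 0: 5 = 2^2 + 1; sub 3 for 2: 3^3 + 1; = 28; G_1 = 28−1 = 27
step 1: 27 = 3^3; sub 4 for 3: 4^4; = 256; G_2 = 256−1 = 255

3^3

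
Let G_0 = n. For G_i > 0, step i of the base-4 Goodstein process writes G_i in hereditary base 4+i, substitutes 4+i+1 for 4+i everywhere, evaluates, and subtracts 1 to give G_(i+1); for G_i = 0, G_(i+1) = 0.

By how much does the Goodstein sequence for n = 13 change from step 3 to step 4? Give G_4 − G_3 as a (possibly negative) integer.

13 —HB4→ 3·4 + 1 —bump→ 3·5 + 1 = 16 —(−1)→ 15
15 —HB5→ 3·5 —bump→ 3·6 = 18 —(−1)→ 17
17 —HB6→ 2·6 + 5 —bump→ 2·7 + 5 = 19 —(−1)→ 18
18 —HB7→ 2·7 + 4 —bump→ 2·8 + 4 = 20 —(−1)→ 19

1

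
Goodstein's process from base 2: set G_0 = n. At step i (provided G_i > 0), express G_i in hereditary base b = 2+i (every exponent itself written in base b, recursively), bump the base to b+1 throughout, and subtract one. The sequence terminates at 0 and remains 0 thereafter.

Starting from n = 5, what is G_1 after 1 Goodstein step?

27

G_0 = 5. HB_2(5) = 2^2 + 1. Bump = 28. G_1 = 27.
G_1 = 27. HB_3(27) = 3^3. Bump = 256. G_2 = 255.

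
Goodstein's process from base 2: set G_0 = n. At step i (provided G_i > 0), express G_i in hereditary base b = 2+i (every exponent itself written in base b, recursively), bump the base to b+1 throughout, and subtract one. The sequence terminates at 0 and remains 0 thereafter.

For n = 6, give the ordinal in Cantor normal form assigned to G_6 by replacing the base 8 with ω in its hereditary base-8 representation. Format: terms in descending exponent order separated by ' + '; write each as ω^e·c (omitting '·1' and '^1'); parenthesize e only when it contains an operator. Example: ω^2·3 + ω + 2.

ω^5·5 + ω^4·5 + ω^3·5 + ω^2·5 + ω·5 + 3

G_0=6  [base 2] 2^2 + 2  →[2↦3]→  3^3 + 3 = 30  −1 ⇒ G_1=29
G_1=29  [base 3] 3^3 + 2  →[3↦4]→  4^4 + 2 = 258  −1 ⇒ G_2=257
G_2=257  [base 4] 4^4 + 1  →[4↦5]→  5^5 + 1 = 3126  −1 ⇒ G_3=3125
G_3=3125  [base 5] 5^5  →[5↦6]→  6^6 = 46656  −1 ⇒ G_4=46655
G_4=46655  [base 6] 5·6^5 + 5·6^4 + 5·6^3 + 5·6^2 + 5·6 + 5  →[6↦7]→  5·7^5 + 5·7^4 + 5·7^3 + 5·7^2 + 5·7 + 5 = 98040  −1 ⇒ G_5=98039
G_5=98039  [base 7] 5·7^5 + 5·7^4 + 5·7^3 + 5·7^2 + 5·7 + 4  →[7↦8]→  5·8^5 + 5·8^4 + 5·8^3 + 5·8^2 + 5·8 + 4 = 187244  −1 ⇒ G_6=187243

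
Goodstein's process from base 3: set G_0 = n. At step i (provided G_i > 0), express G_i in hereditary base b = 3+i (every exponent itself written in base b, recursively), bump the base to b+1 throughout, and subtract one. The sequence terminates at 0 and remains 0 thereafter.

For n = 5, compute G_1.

i=0: 5 = 3 + 2 (b=3); 3→4: 4 + 2 = 6; 6−1 = 5
i=1: 5 = 4 + 1 (b=4); 4→5: 5 + 1 = 6; 6−1 = 5

5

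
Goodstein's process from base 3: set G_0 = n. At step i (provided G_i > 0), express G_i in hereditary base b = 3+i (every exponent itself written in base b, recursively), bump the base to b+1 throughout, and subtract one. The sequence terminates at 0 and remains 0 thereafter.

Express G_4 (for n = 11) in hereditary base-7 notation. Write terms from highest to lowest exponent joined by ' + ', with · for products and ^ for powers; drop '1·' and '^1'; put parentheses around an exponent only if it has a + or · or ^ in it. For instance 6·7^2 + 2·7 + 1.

5·7 + 4

[0] 11 ≡ 3^2 + 2 (base 3). Lift 4: 18. −1: 17.
[1] 17 ≡ 4^2 + 1 (base 4). Lift 5: 26. −1: 25.
[2] 25 ≡ 5^2 (base 5). Lift 6: 36. −1: 35.
[3] 35 ≡ 5·6 + 5 (base 6). Lift 7: 40. −1: 39.
[4] 39 ≡ 5·7 + 4 (base 7). Lift 8: 44. −1: 43.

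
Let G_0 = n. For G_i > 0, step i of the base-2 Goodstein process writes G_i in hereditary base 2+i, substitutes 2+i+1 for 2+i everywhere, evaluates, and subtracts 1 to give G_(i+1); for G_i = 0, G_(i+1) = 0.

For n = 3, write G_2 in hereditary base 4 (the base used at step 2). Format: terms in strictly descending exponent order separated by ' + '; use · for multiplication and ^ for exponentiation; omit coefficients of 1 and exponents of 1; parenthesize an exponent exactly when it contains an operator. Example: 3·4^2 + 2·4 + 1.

3

base 2: 3 = 2 + 1; at 3: 3 + 1 = 4; next = 3
base 3: 3 = 3; at 4: 4 = 4; next = 3
base 4: 3 = 3; at 5: 3 = 3; next = 2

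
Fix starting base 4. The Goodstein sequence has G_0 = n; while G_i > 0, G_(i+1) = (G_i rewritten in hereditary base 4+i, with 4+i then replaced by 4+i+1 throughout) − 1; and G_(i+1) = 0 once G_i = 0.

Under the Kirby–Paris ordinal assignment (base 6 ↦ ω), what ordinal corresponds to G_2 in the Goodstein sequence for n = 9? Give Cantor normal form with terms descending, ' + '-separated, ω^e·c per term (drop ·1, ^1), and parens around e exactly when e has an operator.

[0] 9 ≡ 2·4 + 1 (base 4). Lift 5: 11. −1: 10.
[1] 10 ≡ 2·5 (base 5). Lift 6: 12. −1: 11.
[2] 11 ≡ 6 + 5 (base 6). Lift 7: 12. −1: 11.

ω + 5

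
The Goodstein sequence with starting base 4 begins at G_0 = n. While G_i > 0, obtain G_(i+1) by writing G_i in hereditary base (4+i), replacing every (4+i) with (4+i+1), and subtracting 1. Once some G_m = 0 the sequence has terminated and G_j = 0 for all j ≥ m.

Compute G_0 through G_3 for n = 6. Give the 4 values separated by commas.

6, 6, 6, 6

step 0: 6 = 4 + 2; sub 5 for 4: 5 + 2; = 7; G_1 = 7−1 = 6
step 1: 6 = 5 + 1; sub 6 for 5: 6 + 1; = 7; G_2 = 7−1 = 6
step 2: 6 = 6; sub 7 for 6: 7; = 7; G_3 = 7−1 = 6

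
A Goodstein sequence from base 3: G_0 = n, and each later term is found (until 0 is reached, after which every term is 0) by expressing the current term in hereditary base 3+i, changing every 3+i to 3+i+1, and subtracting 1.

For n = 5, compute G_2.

(0) 5|_3 = 3 + 2 ↦ 4 + 2|_4 = 6 ⇒ 5
(1) 5|_4 = 4 + 1 ↦ 5 + 1|_5 = 6 ⇒ 5
(2) 5|_5 = 5 ↦ 6|_6 = 6 ⇒ 5

5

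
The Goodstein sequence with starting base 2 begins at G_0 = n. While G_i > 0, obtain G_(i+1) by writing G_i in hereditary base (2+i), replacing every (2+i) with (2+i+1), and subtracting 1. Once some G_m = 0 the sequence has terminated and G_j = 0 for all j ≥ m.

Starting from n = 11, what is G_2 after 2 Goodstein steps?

11 —HB2→ 2^(2 + 1) + 2 + 1 —bump→ 3^(3 + 1) + 3 + 1 = 85 —(−1)→ 84
84 —HB3→ 3^(3 + 1) + 3 —bump→ 4^(4 + 1) + 4 = 1028 —(−1)→ 1027
1027 —HB4→ 4^(4 + 1) + 3 —bump→ 5^(5 + 1) + 3 = 15628 —(−1)→ 15627

1027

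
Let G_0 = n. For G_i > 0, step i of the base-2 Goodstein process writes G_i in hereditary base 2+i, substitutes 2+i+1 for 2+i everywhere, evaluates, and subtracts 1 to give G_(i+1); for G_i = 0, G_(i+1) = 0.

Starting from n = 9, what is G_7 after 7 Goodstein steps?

G_0 = 9. HB_2(9) = 2^(2 + 1) + 1. Bump = 82. G_1 = 81.
G_1 = 81. HB_3(81) = 3^(3 + 1). Bump = 1024. G_2 = 1023.
G_2 = 1023. HB_4(1023) = 3·4^4 + 3·4^3 + 3·4^2 + 3·4 + 3. Bump = 9843. G_3 = 9842.
G_3 = 9842. HB_5(9842) = 3·5^5 + 3·5^3 + 3·5^2 + 3·5 + 2. Bump = 140744. G_4 = 140743.
G_4 = 140743. HB_6(140743) = 3·6^6 + 3·6^3 + 3·6^2 + 3·6 + 1. Bump = 2471827. G_5 = 2471826.
G_5 = 2471826. HB_7(2471826) = 3·7^7 + 3·7^3 + 3·7^2 + 3·7. Bump = 50333400. G_6 = 50333399.
G_6 = 50333399. HB_8(50333399) = 3·8^8 + 3·8^3 + 3·8^2 + 2·8 + 7. Bump = 1162263922. G_7 = 1162263921.
G_7 = 1162263921. HB_9(1162263921) = 3·9^9 + 3·9^3 + 3·9^2 + 2·9 + 6. Bump = 30000003326. G_8 = 30000003325.

1162263921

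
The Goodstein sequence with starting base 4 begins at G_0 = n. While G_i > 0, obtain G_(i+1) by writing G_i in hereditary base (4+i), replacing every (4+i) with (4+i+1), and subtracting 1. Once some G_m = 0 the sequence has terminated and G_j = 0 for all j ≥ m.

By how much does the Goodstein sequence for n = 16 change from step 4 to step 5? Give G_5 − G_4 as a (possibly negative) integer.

base 4: 16 = 4^2; at 5: 5^2 = 25; next = 24
base 5: 24 = 4·5 + 4; at 6: 4·6 + 4 = 28; next = 27
base 6: 27 = 4·6 + 3; at 7: 4·7 + 3 = 31; next = 30
base 7: 30 = 4·7 + 2; at 8: 4·8 + 2 = 34; next = 33
base 8: 33 = 4·8 + 1; at 9: 4·9 + 1 = 37; next = 36

3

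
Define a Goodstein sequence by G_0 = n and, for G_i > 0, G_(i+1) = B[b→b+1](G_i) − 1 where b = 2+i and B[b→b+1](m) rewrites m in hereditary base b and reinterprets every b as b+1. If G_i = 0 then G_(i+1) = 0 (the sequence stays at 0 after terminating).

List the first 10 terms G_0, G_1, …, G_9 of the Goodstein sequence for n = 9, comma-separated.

9, 81, 1023, 9842, 140743, 2471826, 50333399, 1162263921, 30000003325, 855935016215

i=0: 9 = 2^(2 + 1) + 1 (b=2); 2→3: 3^(3 + 1) + 1 = 82; 82−1 = 81
i=1: 81 = 3^(3 + 1) (b=3); 3→4: 4^(4 + 1) = 1024; 1024−1 = 1023
i=2: 1023 = 3·4^4 + 3·4^3 + 3·4^2 + 3·4 + 3 (b=4); 4→5: 3·5^5 + 3·5^3 + 3·5^2 + 3·5 + 3 = 9843; 9843−1 = 9842
i=3: 9842 = 3·5^5 + 3·5^3 + 3·5^2 + 3·5 + 2 (b=5); 5→6: 3·6^6 + 3·6^3 + 3·6^2 + 3·6 + 2 = 140744; 140744−1 = 140743
i=4: 140743 = 3·6^6 + 3·6^3 + 3·6^2 + 3·6 + 1 (b=6); 6→7: 3·7^7 + 3·7^3 + 3·7^2 + 3·7 + 1 = 2471827; 2471827−1 = 2471826
i=5: 2471826 = 3·7^7 + 3·7^3 + 3·7^2 + 3·7 (b=7); 7→8: 3·8^8 + 3·8^3 + 3·8^2 + 3·8 = 50333400; 50333400−1 = 50333399
i=6: 50333399 = 3·8^8 + 3·8^3 + 3·8^2 + 2·8 + 7 (b=8); 8→9: 3·9^9 + 3·9^3 + 3·9^2 + 2·9 + 7 = 1162263922; 1162263922−1 = 1162263921
i=7: 1162263921 = 3·9^9 + 3·9^3 + 3·9^2 + 2·9 + 6 (b=9); 9→10: 3·10^10 + 3·10^3 + 3·10^2 + 2·10 + 6 = 30000003326; 30000003326−1 = 30000003325
i=8: 30000003325 = 3·10^10 + 3·10^3 + 3·10^2 + 2·10 + 5 (b=10); 10→11: 3·11^11 + 3·11^3 + 3·11^2 + 2·11 + 5 = 855935016216; 855935016216−1 = 855935016215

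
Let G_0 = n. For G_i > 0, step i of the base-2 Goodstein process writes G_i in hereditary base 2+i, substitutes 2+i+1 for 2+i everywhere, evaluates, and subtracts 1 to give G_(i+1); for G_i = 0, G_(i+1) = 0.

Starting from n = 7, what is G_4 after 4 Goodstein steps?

base 2: 7 = 2^2 + 2 + 1; at 3: 3^3 + 3 + 1 = 31; next = 30
base 3: 30 = 3^3 + 3; at 4: 4^4 + 4 = 260; next = 259
base 4: 259 = 4^4 + 3; at 5: 5^5 + 3 = 3128; next = 3127
base 5: 3127 = 5^5 + 2; at 6: 6^6 + 2 = 46658; next = 46657
base 6: 46657 = 6^6 + 1; at 7: 7^7 + 1 = 823544; next = 823543

46657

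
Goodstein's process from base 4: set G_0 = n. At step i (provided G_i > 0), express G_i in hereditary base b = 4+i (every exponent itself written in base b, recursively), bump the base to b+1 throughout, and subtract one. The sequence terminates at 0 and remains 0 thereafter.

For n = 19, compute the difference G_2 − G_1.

[0] 19 ≡ 4^2 + 3 (base 4). Lift 5: 28. −1: 27.
[1] 27 ≡ 5^2 + 2 (base 5). Lift 6: 38. −1: 37.

10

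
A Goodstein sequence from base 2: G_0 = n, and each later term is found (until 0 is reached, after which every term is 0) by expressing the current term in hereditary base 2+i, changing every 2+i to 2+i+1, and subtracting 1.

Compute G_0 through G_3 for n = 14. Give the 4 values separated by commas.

14 —HB2→ 2^(2 + 1) + 2^2 + 2 —bump→ 3^(3 + 1) + 3^3 + 3 = 111 —(−1)→ 110
110 —HB3→ 3^(3 + 1) + 3^3 + 2 —bump→ 4^(4 + 1) + 4^4 + 2 = 1282 —(−1)→ 1281
1281 —HB4→ 4^(4 + 1) + 4^4 + 1 —bump→ 5^(5 + 1) + 5^5 + 1 = 18751 —(−1)→ 18750

14, 110, 1281, 18750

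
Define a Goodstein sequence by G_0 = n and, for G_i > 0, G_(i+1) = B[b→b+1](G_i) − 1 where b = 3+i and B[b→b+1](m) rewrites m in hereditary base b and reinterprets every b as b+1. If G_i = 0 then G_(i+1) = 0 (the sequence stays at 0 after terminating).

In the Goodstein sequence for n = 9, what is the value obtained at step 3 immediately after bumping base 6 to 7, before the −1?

22

(0) 9|_3 = 3^2 ↦ 4^2|_4 = 16 ⇒ 15
(1) 15|_4 = 3·4 + 3 ↦ 3·5 + 3|_5 = 18 ⇒ 17
(2) 17|_5 = 3·5 + 2 ↦ 3·6 + 2|_6 = 20 ⇒ 19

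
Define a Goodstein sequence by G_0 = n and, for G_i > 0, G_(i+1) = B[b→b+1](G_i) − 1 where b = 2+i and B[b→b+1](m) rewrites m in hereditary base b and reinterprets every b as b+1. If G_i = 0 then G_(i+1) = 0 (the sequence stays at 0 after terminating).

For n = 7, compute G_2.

G_0 = 7. HB_2(7) = 2^2 + 2 + 1. Bump = 31. G_1 = 30.
G_1 = 30. HB_3(30) = 3^3 + 3. Bump = 260. G_2 = 259.
G_2 = 259. HB_4(259) = 4^4 + 3. Bump = 3128. G_3 = 3127.

259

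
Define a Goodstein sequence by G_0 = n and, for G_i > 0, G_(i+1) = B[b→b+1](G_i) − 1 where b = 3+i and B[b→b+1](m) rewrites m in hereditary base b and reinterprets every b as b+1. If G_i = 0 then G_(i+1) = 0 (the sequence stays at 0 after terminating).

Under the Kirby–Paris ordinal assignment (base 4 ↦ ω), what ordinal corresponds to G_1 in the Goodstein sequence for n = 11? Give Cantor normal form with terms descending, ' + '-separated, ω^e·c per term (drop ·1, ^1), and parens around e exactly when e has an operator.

G_0=11  [base 3] 3^2 + 2  →[3↦4]→  4^2 + 2 = 18  −1 ⇒ G_1=17
G_1=17  [base 4] 4^2 + 1  →[4↦5]→  5^2 + 1 = 26  −1 ⇒ G_2=25

ω^2 + 1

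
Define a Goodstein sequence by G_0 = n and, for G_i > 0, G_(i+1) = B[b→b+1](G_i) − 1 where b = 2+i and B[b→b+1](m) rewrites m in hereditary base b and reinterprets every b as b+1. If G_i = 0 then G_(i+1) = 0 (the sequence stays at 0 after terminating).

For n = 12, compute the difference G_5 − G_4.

5484891

step 0: 12 = 2^(2 + 1) + 2^2; sub 3 for 2: 3^(3 + 1) + 3^3; = 108; G_1 = 108−1 = 107
step 1: 107 = 3^(3 + 1) + 2·3^2 + 2·3 + 2; sub 4 for 3: 4^(4 + 1) + 2·4^2 + 2·4 + 2; = 1066; G_2 = 1066−1 = 1065
step 2: 1065 = 4^(4 + 1) + 2·4^2 + 2·4 + 1; sub 5 for 4: 5^(5 + 1) + 2·5^2 + 2·5 + 1; = 15686; G_3 = 15686−1 = 15685
step 3: 15685 = 5^(5 + 1) + 2·5^2 + 2·5; sub 6 for 5: 6^(6 + 1) + 2·6^2 + 2·6; = 280020; G_4 = 280020−1 = 280019
step 4: 280019 = 6^(6 + 1) + 2·6^2 + 6 + 5; sub 7 for 6: 7^(7 + 1) + 2·7^2 + 7 + 5; = 5764911; G_5 = 5764911−1 = 5764910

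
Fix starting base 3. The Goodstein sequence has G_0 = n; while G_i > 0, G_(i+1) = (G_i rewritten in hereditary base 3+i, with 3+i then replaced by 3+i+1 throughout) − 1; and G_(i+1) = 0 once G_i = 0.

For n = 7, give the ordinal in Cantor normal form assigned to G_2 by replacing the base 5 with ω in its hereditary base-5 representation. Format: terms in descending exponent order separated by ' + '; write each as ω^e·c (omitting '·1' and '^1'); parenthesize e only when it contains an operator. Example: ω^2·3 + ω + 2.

7 —HB3→ 2·3 + 1 —bump→ 2·4 + 1 = 9 —(−1)→ 8
8 —HB4→ 2·4 —bump→ 2·5 = 10 —(−1)→ 9
9 —HB5→ 5 + 4 —bump→ 6 + 4 = 10 —(−1)→ 9

ω + 4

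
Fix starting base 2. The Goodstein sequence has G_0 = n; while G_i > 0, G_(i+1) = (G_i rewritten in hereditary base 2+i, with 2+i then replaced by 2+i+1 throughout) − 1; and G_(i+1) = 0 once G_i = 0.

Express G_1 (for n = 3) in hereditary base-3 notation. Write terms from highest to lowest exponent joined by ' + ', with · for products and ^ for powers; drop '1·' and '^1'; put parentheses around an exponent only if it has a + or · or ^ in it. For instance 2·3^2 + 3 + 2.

3

[0] 3 ≡ 2 + 1 (base 2). Lift 3: 4. −1: 3.
[1] 3 ≡ 3 (base 3). Lift 4: 4. −1: 3.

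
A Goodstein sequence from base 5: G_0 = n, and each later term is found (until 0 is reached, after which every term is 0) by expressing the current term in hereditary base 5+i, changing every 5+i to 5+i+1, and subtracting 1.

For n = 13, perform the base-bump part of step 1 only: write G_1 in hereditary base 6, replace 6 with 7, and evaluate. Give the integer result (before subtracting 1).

13 —HB5→ 2·5 + 3 —bump→ 2·6 + 3 = 15 —(−1)→ 14
14 —HB6→ 2·6 + 2 —bump→ 2·7 + 2 = 16 —(−1)→ 15

16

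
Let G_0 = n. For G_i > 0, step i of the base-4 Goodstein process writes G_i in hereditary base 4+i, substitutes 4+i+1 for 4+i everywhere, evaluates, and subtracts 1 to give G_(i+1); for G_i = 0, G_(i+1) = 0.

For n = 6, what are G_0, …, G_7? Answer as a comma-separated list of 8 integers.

6, 6, 6, 6, 5, 4, 3, 2

(0) 6|_4 = 4 + 2 ↦ 5 + 2|_5 = 7 ⇒ 6
(1) 6|_5 = 5 + 1 ↦ 6 + 1|_6 = 7 ⇒ 6
(2) 6|_6 = 6 ↦ 7|_7 = 7 ⇒ 6
(3) 6|_7 = 6 ↦ 6|_8 = 6 ⇒ 5
(4) 5|_8 = 5 ↦ 5|_9 = 5 ⇒ 4
(5) 4|_9 = 4 ↦ 4|_10 = 4 ⇒ 3
(6) 3|_10 = 3 ↦ 3|_11 = 3 ⇒ 2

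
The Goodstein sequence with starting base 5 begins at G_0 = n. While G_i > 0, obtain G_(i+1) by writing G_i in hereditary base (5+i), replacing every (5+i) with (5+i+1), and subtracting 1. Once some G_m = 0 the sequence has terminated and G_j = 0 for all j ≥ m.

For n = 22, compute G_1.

25

22 —HB5→ 4·5 + 2 —bump→ 4·6 + 2 = 26 —(−1)→ 25
25 —HB6→ 4·6 + 1 —bump→ 4·7 + 1 = 29 —(−1)→ 28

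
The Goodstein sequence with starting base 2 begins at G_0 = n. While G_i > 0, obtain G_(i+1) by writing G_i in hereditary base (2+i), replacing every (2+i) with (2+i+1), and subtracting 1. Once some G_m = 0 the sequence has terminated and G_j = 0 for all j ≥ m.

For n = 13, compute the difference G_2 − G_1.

[0] 13 ≡ 2^(2 + 1) + 2^2 + 1 (base 2). Lift 3: 109. −1: 108.
[1] 108 ≡ 3^(3 + 1) + 3^3 (base 3). Lift 4: 1280. −1: 1279.

1171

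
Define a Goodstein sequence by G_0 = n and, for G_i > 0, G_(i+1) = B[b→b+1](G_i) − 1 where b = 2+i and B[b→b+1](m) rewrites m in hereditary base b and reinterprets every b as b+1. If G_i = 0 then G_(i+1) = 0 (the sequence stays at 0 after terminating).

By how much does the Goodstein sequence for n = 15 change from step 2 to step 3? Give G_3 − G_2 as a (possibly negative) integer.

step 0: 15 = 2^(2 + 1) + 2^2 + 2 + 1; sub 3 for 2: 3^(3 + 1) + 3^3 + 3 + 1; = 112; G_1 = 112−1 = 111
step 1: 111 = 3^(3 + 1) + 3^3 + 3; sub 4 for 3: 4^(4 + 1) + 4^4 + 4; = 1284; G_2 = 1284−1 = 1283
step 2: 1283 = 4^(4 + 1) + 4^4 + 3; sub 5 for 4: 5^(5 + 1) + 5^5 + 3; = 18753; G_3 = 18753−1 = 18752

17469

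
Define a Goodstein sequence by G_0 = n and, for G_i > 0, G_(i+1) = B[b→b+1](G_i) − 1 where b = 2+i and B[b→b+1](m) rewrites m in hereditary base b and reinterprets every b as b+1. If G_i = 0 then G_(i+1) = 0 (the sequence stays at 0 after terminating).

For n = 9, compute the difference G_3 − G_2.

8819

9 —HB2→ 2^(2 + 1) + 1 —bump→ 3^(3 + 1) + 1 = 82 —(−1)→ 81
81 —HB3→ 3^(3 + 1) —bump→ 4^(4 + 1) = 1024 —(−1)→ 1023
1023 —HB4→ 3·4^4 + 3·4^3 + 3·4^2 + 3·4 + 3 —bump→ 3·5^5 + 3·5^3 + 3·5^2 + 3·5 + 3 = 9843 —(−1)→ 9842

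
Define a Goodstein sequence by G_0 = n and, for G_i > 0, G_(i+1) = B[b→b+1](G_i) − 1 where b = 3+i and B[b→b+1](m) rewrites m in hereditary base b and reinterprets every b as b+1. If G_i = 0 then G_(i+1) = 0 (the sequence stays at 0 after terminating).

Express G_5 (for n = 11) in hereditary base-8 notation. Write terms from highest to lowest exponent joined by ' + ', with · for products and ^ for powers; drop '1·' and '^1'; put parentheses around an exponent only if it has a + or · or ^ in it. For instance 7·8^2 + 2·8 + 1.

5·8 + 3

G_0=11  [base 3] 3^2 + 2  →[3↦4]→  4^2 + 2 = 18  −1 ⇒ G_1=17
G_1=17  [base 4] 4^2 + 1  →[4↦5]→  5^2 + 1 = 26  −1 ⇒ G_2=25
G_2=25  [base 5] 5^2  →[5↦6]→  6^2 = 36  −1 ⇒ G_3=35
G_3=35  [base 6] 5·6 + 5  →[6↦7]→  5·7 + 5 = 40  −1 ⇒ G_4=39
G_4=39  [base 7] 5·7 + 4  →[7↦8]→  5·8 + 4 = 44  −1 ⇒ G_5=43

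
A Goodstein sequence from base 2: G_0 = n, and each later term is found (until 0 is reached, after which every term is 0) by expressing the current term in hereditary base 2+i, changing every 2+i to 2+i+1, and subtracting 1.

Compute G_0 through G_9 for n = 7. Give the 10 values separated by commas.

(0) 7|_2 = 2^2 + 2 + 1 ↦ 3^3 + 3 + 1|_3 = 31 ⇒ 30
(1) 30|_3 = 3^3 + 3 ↦ 4^4 + 4|_4 = 260 ⇒ 259
(2) 259|_4 = 4^4 + 3 ↦ 5^5 + 3|_5 = 3128 ⇒ 3127
(3) 3127|_5 = 5^5 + 2 ↦ 6^6 + 2|_6 = 46658 ⇒ 46657
(4) 46657|_6 = 6^6 + 1 ↦ 7^7 + 1|_7 = 823544 ⇒ 823543
(5) 823543|_7 = 7^7 ↦ 8^8|_8 = 16777216 ⇒ 16777215
(6) 16777215|_8 = 7·8^7 + 7·8^6 + 7·8^5 + 7·8^4 + 7·8^3 + 7·8^2 + 7·8 + 7 ↦ 7·9^7 + 7·9^6 + 7·9^5 + 7·9^4 + 7·9^3 + 7·9^2 + 7·9 + 7|_9 = 37665880 ⇒ 37665879
(7) 37665879|_9 = 7·9^7 + 7·9^6 + 7·9^5 + 7·9^4 + 7·9^3 + 7·9^2 + 7·9 + 6 ↦ 7·10^7 + 7·10^6 + 7·10^5 + 7·10^4 + 7·10^3 + 7·10^2 + 7·10 + 6|_10 = 77777776 ⇒ 77777775
(8) 77777775|_10 = 7·10^7 + 7·10^6 + 7·10^5 + 7·10^4 + 7·10^3 + 7·10^2 + 7·10 + 5 ↦ 7·11^7 + 7·11^6 + 7·11^5 + 7·11^4 + 7·11^3 + 7·11^2 + 7·11 + 5|_11 = 150051214 ⇒ 150051213

7, 30, 259, 3127, 46657, 823543, 16777215, 37665879, 77777775, 150051213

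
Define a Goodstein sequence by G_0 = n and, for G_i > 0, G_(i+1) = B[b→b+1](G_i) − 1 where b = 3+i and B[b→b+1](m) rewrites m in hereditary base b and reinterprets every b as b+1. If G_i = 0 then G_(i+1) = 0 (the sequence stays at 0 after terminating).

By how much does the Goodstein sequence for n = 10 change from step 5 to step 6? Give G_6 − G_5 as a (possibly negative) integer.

G_0 = 10. HB_3(10) = 3^2 + 1. Bump = 17. G_1 = 16.
G_1 = 16. HB_4(16) = 4^2. Bump = 25. G_2 = 24.
G_2 = 24. HB_5(24) = 4·5 + 4. Bump = 28. G_3 = 27.
G_3 = 27. HB_6(27) = 4·6 + 3. Bump = 31. G_4 = 30.
G_4 = 30. HB_7(30) = 4·7 + 2. Bump = 34. G_5 = 33.
G_5 = 33. HB_8(33) = 4·8 + 1. Bump = 37. G_6 = 36.

3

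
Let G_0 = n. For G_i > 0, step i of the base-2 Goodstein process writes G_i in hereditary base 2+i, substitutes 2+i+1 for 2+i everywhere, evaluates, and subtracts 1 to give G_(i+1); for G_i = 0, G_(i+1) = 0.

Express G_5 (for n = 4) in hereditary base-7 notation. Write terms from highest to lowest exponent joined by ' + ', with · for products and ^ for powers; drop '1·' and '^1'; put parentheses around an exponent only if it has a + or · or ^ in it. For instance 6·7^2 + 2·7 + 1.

2·7^2 + 7 + 4

base 2: 4 = 2^2; at 3: 3^3 = 27; next = 26
base 3: 26 = 2·3^2 + 2·3 + 2; at 4: 2·4^2 + 2·4 + 2 = 42; next = 41
base 4: 41 = 2·4^2 + 2·4 + 1; at 5: 2·5^2 + 2·5 + 1 = 61; next = 60
base 5: 60 = 2·5^2 + 2·5; at 6: 2·6^2 + 2·6 = 84; next = 83
base 6: 83 = 2·6^2 + 6 + 5; at 7: 2·7^2 + 7 + 5 = 110; next = 109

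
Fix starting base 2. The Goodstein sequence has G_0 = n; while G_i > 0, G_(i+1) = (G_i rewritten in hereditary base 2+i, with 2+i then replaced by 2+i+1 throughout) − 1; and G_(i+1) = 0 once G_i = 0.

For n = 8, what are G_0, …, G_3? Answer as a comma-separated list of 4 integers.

8, 80, 553, 6310

base 2: 8 = 2^(2 + 1); at 3: 3^(3 + 1) = 81; next = 80
base 3: 80 = 2·3^3 + 2·3^2 + 2·3 + 2; at 4: 2·4^4 + 2·4^2 + 2·4 + 2 = 554; next = 553
base 4: 553 = 2·4^4 + 2·4^2 + 2·4 + 1; at 5: 2·5^5 + 2·5^2 + 2·5 + 1 = 6311; next = 6310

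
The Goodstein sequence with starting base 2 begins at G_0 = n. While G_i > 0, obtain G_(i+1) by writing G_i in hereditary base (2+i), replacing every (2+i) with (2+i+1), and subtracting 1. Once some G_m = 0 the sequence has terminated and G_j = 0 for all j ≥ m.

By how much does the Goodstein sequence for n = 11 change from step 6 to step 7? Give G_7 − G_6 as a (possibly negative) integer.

base 2: 11 = 2^(2 + 1) + 2 + 1; at 3: 3^(3 + 1) + 3 + 1 = 85; next = 84
base 3: 84 = 3^(3 + 1) + 3; at 4: 4^(4 + 1) + 4 = 1028; next = 1027
base 4: 1027 = 4^(4 + 1) + 3; at 5: 5^(5 + 1) + 3 = 15628; next = 15627
base 5: 15627 = 5^(5 + 1) + 2; at 6: 6^(6 + 1) + 2 = 279938; next = 279937
base 6: 279937 = 6^(6 + 1) + 1; at 7: 7^(7 + 1) + 1 = 5764802; next = 5764801
base 7: 5764801 = 7^(7 + 1); at 8: 8^(8 + 1) = 134217728; next = 134217727
base 8: 134217727 = 7·8^8 + 7·8^7 + 7·8^6 + 7·8^5 + 7·8^4 + 7·8^3 + 7·8^2 + 7·8 + 7; at 9: 7·9^9 + 7·9^7 + 7·9^6 + 7·9^5 + 7·9^4 + 7·9^3 + 7·9^2 + 7·9 + 7 = 2749609303; next = 2749609302

2615391575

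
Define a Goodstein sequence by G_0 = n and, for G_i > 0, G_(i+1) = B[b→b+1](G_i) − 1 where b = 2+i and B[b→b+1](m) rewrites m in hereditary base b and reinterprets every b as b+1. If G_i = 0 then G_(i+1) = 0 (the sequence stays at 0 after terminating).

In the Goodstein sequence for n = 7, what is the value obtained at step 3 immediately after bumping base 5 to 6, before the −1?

i=0: 7 = 2^2 + 2 + 1 (b=2); 2→3: 3^3 + 3 + 1 = 31; 31−1 = 30
i=1: 30 = 3^3 + 3 (b=3); 3→4: 4^4 + 4 = 260; 260−1 = 259
i=2: 259 = 4^4 + 3 (b=4); 4→5: 5^5 + 3 = 3128; 3128−1 = 3127

46658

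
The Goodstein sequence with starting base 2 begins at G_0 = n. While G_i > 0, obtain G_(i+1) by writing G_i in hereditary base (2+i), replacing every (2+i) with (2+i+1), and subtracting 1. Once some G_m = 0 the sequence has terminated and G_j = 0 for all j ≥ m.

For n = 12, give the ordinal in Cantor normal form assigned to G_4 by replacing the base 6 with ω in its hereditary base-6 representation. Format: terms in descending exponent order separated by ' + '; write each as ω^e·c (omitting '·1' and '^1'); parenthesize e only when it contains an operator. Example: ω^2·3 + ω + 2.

i=0: 12 = 2^(2 + 1) + 2^2 (b=2); 2→3: 3^(3 + 1) + 3^3 = 108; 108−1 = 107
i=1: 107 = 3^(3 + 1) + 2·3^2 + 2·3 + 2 (b=3); 3→4: 4^(4 + 1) + 2·4^2 + 2·4 + 2 = 1066; 1066−1 = 1065
i=2: 1065 = 4^(4 + 1) + 2·4^2 + 2·4 + 1 (b=4); 4→5: 5^(5 + 1) + 2·5^2 + 2·5 + 1 = 15686; 15686−1 = 15685
i=3: 15685 = 5^(5 + 1) + 2·5^2 + 2·5 (b=5); 5→6: 6^(6 + 1) + 2·6^2 + 2·6 = 280020; 280020−1 = 280019
i=4: 280019 = 6^(6 + 1) + 2·6^2 + 6 + 5 (b=6); 6→7: 7^(7 + 1) + 2·7^2 + 7 + 5 = 5764911; 5764911−1 = 5764910

ω^(ω + 1) + ω^2·2 + ω + 5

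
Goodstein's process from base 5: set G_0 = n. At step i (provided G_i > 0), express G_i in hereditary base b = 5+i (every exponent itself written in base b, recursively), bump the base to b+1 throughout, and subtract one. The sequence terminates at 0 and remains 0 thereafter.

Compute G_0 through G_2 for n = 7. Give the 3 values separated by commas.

7, 7, 7

(0) 7|_5 = 5 + 2 ↦ 6 + 2|_6 = 8 ⇒ 7
(1) 7|_6 = 6 + 1 ↦ 7 + 1|_7 = 8 ⇒ 7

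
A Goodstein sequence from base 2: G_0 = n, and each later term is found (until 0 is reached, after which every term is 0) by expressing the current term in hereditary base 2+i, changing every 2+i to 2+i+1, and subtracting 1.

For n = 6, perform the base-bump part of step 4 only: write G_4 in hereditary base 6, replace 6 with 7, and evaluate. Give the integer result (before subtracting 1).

6 —HB2→ 2^2 + 2 —bump→ 3^3 + 3 = 30 —(−1)→ 29
29 —HB3→ 3^3 + 2 —bump→ 4^4 + 2 = 258 —(−1)→ 257
257 —HB4→ 4^4 + 1 —bump→ 5^5 + 1 = 3126 —(−1)→ 3125
3125 —HB5→ 5^5 —bump→ 6^6 = 46656 —(−1)→ 46655
46655 —HB6→ 5·6^5 + 5·6^4 + 5·6^3 + 5·6^2 + 5·6 + 5 —bump→ 5·7^5 + 5·7^4 + 5·7^3 + 5·7^2 + 5·7 + 5 = 98040 —(−1)→ 98039

98040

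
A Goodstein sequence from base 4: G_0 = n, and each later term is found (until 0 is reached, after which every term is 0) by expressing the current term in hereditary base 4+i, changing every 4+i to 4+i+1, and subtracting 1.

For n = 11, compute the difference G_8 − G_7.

0

[0] 11 ≡ 2·4 + 3 (base 4). Lift 5: 13. −1: 12.
[1] 12 ≡ 2·5 + 2 (base 5). Lift 6: 14. −1: 13.
[2] 13 ≡ 2·6 + 1 (base 6). Lift 7: 15. −1: 14.
[3] 14 ≡ 2·7 (base 7). Lift 8: 16. −1: 15.
[4] 15 ≡ 8 + 7 (base 8). Lift 9: 16. −1: 15.
[5] 15 ≡ 9 + 6 (base 9). Lift 10: 16. −1: 15.
[6] 15 ≡ 10 + 5 (base 10). Lift 11: 16. −1: 15.
[7] 15 ≡ 11 + 4 (base 11). Lift 12: 16. −1: 15.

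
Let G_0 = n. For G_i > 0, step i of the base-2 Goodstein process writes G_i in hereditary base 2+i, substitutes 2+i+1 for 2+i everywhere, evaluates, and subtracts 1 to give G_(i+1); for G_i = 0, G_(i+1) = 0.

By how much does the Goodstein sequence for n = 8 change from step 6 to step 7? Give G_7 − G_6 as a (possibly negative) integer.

G_0 = 8. HB_2(8) = 2^(2 + 1). Bump = 81. G_1 = 80.
G_1 = 80. HB_3(80) = 2·3^3 + 2·3^2 + 2·3 + 2. Bump = 554. G_2 = 553.
G_2 = 553. HB_4(553) = 2·4^4 + 2·4^2 + 2·4 + 1. Bump = 6311. G_3 = 6310.
G_3 = 6310. HB_5(6310) = 2·5^5 + 2·5^2 + 2·5. Bump = 93396. G_4 = 93395.
G_4 = 93395. HB_6(93395) = 2·6^6 + 2·6^2 + 6 + 5. Bump = 1647196. G_5 = 1647195.
G_5 = 1647195. HB_7(1647195) = 2·7^7 + 2·7^2 + 7 + 4. Bump = 33554572. G_6 = 33554571.
G_6 = 33554571. HB_8(33554571) = 2·8^8 + 2·8^2 + 8 + 3. Bump = 774841152. G_7 = 774841151.

741286580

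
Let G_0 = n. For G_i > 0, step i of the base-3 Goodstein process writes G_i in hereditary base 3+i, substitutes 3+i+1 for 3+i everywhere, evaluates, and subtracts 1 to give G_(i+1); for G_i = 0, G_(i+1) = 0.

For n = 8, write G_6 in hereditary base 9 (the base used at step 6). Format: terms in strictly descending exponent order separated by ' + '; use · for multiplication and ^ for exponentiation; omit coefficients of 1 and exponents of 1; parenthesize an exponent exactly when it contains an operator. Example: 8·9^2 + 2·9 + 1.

step 0: 8 = 2·3 + 2; sub 4 for 3: 2·4 + 2; = 10; G_1 = 10−1 = 9
step 1: 9 = 2·4 + 1; sub 5 for 4: 2·5 + 1; = 11; G_2 = 11−1 = 10
step 2: 10 = 2·5; sub 6 for 5: 2·6; = 12; G_3 = 12−1 = 11
step 3: 11 = 6 + 5; sub 7 for 6: 7 + 5; = 12; G_4 = 12−1 = 11
step 4: 11 = 7 + 4; sub 8 for 7: 8 + 4; = 12; G_5 = 12−1 = 11
step 5: 11 = 8 + 3; sub 9 for 8: 9 + 3; = 12; G_6 = 12−1 = 11

9 + 2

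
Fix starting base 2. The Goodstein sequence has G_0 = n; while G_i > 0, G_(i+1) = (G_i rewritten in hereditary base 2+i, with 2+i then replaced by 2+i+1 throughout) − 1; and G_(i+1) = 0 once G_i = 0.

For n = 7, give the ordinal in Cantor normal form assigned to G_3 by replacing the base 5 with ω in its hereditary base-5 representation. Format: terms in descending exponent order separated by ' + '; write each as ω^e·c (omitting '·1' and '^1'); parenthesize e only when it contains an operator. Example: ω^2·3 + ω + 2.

(0) 7|_2 = 2^2 + 2 + 1 ↦ 3^3 + 3 + 1|_3 = 31 ⇒ 30
(1) 30|_3 = 3^3 + 3 ↦ 4^4 + 4|_4 = 260 ⇒ 259
(2) 259|_4 = 4^4 + 3 ↦ 5^5 + 3|_5 = 3128 ⇒ 3127
(3) 3127|_5 = 5^5 + 2 ↦ 6^6 + 2|_6 = 46658 ⇒ 46657

ω^ω + 2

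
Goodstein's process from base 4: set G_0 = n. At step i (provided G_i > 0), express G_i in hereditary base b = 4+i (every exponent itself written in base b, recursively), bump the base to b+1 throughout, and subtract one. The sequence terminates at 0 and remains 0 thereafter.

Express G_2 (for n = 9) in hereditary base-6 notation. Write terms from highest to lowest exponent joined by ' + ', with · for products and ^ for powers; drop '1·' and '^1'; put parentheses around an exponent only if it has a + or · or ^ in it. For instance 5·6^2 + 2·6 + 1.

G_0 = 9. HB_4(9) = 2·4 + 1. Bump = 11. G_1 = 10.
G_1 = 10. HB_5(10) = 2·5. Bump = 12. G_2 = 11.

6 + 5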